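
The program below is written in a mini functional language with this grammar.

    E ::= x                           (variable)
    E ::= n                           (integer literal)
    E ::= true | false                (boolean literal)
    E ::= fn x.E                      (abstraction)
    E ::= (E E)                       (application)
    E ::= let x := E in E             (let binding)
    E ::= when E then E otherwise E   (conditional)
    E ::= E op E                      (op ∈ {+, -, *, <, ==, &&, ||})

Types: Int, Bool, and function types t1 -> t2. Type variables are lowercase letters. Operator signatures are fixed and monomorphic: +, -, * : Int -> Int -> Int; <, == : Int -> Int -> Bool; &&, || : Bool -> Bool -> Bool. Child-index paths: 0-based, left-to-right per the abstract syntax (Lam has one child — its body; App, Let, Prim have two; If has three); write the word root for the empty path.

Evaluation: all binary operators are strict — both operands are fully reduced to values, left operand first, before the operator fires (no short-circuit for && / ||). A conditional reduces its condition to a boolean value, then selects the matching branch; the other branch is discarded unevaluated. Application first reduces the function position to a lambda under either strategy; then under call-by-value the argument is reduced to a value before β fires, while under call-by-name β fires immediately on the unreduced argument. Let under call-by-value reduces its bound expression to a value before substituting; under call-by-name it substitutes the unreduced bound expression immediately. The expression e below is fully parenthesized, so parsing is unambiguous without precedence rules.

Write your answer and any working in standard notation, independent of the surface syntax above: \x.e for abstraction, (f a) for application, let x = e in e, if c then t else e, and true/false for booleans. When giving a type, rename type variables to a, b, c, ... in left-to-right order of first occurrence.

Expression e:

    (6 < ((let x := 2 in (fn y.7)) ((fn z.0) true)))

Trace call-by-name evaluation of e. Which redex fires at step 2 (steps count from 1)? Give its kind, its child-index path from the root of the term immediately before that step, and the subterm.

Answer: beta at 1 : ((\y.7) ((\z.0) true))

Derivation:
step 0: (6 < ((let x = 2 in (\y.7)) ((\z.0) true)))
step 1: [let@1.0] (6 < ((\y.7) ((\z.0) true)))
step 2: [beta@1] (6 < 7)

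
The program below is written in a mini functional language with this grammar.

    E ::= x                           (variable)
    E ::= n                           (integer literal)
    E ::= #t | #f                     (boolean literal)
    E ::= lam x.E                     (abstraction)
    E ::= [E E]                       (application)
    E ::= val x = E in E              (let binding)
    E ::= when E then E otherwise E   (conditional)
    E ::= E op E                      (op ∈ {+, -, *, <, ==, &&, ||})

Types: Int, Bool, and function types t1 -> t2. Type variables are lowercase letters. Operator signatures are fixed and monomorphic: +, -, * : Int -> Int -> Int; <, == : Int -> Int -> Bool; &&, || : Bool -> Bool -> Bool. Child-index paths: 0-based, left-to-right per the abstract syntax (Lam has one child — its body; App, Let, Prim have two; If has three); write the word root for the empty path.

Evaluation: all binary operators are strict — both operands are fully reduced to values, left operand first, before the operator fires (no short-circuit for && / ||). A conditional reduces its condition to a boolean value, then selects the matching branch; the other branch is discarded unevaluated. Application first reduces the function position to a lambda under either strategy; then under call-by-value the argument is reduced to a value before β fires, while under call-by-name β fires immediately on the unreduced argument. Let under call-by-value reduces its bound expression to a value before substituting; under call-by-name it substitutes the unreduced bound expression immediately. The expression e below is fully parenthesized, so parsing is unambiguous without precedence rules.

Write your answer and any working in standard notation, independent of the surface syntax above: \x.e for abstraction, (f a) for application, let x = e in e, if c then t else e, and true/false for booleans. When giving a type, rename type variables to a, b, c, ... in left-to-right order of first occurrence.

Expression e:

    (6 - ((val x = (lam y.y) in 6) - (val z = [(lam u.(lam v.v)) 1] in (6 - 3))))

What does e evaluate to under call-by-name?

Answer: 3

Derivation:
step 0: (6 - ((let x = (\y.y) in 6) - (let z = ((\u.(\v.v)) 1) in (6 - 3))))
step 1: [let@1.0] (6 - (6 - (let z = ((\u.(\v.v)) 1) in (6 - 3))))
step 2: [let@1.1] (6 - (6 - (6 - 3)))
step 3: [delta@1.1] (6 - (6 - 3))
step 4: [delta@1] (6 - 3)
step 5: [delta@root] 3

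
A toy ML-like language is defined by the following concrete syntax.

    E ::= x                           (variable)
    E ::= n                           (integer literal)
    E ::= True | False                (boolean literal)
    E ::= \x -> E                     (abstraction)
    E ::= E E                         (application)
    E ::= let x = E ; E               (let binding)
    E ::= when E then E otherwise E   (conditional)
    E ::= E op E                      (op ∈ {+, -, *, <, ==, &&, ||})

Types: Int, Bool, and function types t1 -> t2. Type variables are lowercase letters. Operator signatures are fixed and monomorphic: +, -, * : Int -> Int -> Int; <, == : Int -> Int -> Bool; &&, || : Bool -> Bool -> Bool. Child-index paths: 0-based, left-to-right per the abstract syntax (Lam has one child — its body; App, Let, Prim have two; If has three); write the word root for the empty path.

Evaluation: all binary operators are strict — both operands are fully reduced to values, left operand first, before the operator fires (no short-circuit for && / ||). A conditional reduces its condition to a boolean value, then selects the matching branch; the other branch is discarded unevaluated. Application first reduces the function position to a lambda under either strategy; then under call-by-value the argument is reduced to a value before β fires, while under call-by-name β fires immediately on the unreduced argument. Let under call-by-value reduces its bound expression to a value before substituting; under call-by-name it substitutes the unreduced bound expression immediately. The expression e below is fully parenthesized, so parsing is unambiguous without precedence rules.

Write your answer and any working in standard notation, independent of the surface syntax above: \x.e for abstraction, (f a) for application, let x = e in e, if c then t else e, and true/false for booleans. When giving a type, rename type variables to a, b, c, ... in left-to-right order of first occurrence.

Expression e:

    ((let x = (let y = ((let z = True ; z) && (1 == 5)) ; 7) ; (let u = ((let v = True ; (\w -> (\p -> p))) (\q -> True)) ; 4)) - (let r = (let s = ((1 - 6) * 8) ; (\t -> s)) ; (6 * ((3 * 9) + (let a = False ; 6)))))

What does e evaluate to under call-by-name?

Answer: -194

Trace:
step 0: ((let x = (let y = ((let z = true in z) && (1 == 5)) in 7) in (let u = ((let v = true in (\w.(\p.p))) (\q.true)) in 4)) - (let r = (let s = ((1 - 6) * 8) in (\t.s)) in (6 * ((3 * 9) + (let a = false in 6)))))
step 1: [let@0] ((let u = ((let v = true in (\w.(\p.p))) (\q.true)) in 4) - (let r = (let s = ((1 - 6) * 8) in (\t.s)) in (6 * ((3 * 9) + (let a = false in 6)))))
step 2: [let@0] (4 - (let r = (let s = ((1 - 6) * 8) in (\t.s)) in (6 * ((3 * 9) + (let a = false in 6)))))
step 3: [let@1] (4 - (6 * ((3 * 9) + (let a = false in 6))))
step 4: [delta@1.1.0] (4 - (6 * (27 + (let a = false in 6))))
step 5: [let@1.1.1] (4 - (6 * (27 + 6)))
step 6: [delta@1.1] (4 - (6 * 33))
step 7: [delta@1] (4 - 198)
step 8: [delta@root] -194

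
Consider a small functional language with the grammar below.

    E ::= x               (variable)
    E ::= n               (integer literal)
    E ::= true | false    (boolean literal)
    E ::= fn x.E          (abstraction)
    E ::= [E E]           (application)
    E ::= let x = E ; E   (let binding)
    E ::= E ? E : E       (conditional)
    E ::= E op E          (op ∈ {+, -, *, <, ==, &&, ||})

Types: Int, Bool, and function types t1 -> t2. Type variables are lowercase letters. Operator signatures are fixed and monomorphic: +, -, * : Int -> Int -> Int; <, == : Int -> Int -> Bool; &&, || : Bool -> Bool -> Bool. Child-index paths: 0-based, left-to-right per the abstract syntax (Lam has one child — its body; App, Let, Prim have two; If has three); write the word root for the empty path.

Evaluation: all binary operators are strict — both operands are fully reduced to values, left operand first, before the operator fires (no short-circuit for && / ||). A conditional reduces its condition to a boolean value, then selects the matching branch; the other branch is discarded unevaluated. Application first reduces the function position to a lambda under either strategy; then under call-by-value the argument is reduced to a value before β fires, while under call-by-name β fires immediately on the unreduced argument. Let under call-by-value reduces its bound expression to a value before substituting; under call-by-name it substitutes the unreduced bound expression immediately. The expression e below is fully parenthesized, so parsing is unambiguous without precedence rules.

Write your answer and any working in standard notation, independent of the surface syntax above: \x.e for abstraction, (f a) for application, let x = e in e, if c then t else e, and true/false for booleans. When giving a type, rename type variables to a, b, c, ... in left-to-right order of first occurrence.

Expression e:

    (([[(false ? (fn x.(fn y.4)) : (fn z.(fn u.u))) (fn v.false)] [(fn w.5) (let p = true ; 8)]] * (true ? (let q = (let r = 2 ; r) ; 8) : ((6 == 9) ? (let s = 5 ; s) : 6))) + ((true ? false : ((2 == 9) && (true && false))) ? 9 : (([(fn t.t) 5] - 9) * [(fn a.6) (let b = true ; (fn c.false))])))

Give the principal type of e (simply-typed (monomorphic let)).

Working:
  unify Bool ~ Bool
\y._ : b -> Int
\x._ : a -> b -> Int
u : d
\u._ : d -> d
\z._ : c -> d -> d
  unify a -> b -> Int ~ c -> d -> d
  unify a ~ c
  unify b -> Int ~ d -> d
  unify b ~ d
  unify Int ~ d
\v._ : e -> Bool
  unify c -> Int -> Int ~ (e -> Bool) -> f
  unify c ~ e -> Bool
  unify Int -> Int ~ f
_ _ : Int -> Int
\w._ : g -> Int
let p : Bool
  unify g -> Int ~ Int -> h
  unify g ~ Int
  unify Int ~ h
_ _ : Int
  unify Int -> Int ~ Int -> i
  unify Int ~ Int
  unify Int ~ i
_ _ : Int
  unify Int ~ Int
  unify Bool ~ Bool
let r : Int
r : Int
let q : Int
  unify Int ~ Int
  unify Int ~ Int
  unify Bool ~ Bool
let s : Int
s : Int
  unify Int ~ Int
  unify Int ~ Int
  unify Int ~ Int
  unify Int ~ Int
  unify Bool ~ Bool
  unify Int ~ Int
  unify Int ~ Int
  unify Bool ~ Bool
  unify Bool ~ Bool
  unify Bool ~ Bool
  unify Bool ~ Bool
  unify Bool ~ Bool
  unify Bool ~ Bool
t : j
\t._ : j -> j
  unify j -> j ~ Int -> k
  unify j ~ Int
  unify Int ~ k
_ _ : Int
  unify Int ~ Int
  unify Int ~ Int
  unify Int ~ Int
\a._ : l -> Int
let b : Bool
\c._ : m -> Bool
  unify l -> Int ~ (m -> Bool) -> n
  unify l ~ m -> Bool
  unify Int ~ n
_ _ : Int
  unify Int ~ Int
  unify Int ~ Int
  unify Int ~ Int

Answer: Int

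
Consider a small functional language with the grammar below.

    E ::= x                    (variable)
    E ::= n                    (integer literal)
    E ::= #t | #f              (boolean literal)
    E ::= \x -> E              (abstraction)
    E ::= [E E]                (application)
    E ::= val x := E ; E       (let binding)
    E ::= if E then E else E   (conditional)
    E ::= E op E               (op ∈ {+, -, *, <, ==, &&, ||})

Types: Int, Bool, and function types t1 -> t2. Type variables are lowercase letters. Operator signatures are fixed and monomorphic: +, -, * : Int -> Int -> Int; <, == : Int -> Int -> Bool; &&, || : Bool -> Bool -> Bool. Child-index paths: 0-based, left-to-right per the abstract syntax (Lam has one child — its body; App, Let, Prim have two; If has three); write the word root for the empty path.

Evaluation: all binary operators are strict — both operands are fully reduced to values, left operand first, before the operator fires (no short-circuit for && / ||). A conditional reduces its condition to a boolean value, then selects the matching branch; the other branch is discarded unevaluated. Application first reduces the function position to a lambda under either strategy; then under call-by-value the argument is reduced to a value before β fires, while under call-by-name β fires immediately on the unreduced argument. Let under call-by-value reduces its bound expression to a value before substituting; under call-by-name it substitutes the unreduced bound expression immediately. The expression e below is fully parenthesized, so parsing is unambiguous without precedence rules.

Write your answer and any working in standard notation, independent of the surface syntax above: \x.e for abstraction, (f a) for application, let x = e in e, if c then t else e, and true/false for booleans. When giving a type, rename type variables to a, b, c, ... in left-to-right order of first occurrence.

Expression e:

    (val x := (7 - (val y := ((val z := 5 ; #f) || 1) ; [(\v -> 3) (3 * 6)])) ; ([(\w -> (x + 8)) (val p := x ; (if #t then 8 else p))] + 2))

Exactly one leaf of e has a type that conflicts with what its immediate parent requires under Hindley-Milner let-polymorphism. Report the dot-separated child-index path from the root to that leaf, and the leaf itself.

Answer: 0.1.0.1 : 1

Working:
  unify Int ~ Int
let z : Int
  unify Bool ~ Bool
  unify Int ~ Bool
  FAIL: mismatch Int ~ Bool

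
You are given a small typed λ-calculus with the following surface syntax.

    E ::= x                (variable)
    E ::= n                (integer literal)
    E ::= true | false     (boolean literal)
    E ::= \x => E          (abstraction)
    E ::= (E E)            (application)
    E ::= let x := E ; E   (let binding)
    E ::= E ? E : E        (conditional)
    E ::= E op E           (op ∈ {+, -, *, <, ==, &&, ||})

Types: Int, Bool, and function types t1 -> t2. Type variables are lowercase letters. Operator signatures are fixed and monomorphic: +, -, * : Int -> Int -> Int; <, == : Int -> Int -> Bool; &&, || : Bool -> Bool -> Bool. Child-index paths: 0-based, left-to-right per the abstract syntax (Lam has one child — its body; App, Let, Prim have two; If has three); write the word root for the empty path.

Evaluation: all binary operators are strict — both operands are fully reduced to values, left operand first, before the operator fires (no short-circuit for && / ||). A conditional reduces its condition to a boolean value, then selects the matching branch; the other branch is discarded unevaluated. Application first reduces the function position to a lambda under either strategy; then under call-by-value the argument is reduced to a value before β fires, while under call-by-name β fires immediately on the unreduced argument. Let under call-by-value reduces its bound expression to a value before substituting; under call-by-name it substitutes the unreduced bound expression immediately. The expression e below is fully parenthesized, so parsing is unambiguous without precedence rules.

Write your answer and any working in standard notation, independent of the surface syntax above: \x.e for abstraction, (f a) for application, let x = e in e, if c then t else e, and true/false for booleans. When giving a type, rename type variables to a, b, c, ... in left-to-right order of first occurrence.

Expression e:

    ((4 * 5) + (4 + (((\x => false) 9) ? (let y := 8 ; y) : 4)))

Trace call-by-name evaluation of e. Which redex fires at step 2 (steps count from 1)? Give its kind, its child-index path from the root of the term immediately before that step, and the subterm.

Trace:
step 0: ((4 * 5) + (4 + (if ((\x.false) 9) then (let y = 8 in y) else 4)))
step 1: [delta@0] (20 + (4 + (if ((\x.false) 9) then (let y = 8 in y) else 4)))
step 2: [beta@1.1.0] (20 + (4 + (if false then (let y = 8 in y) else 4)))

Answer: beta at 1.1.0 : ((\x.false) 9)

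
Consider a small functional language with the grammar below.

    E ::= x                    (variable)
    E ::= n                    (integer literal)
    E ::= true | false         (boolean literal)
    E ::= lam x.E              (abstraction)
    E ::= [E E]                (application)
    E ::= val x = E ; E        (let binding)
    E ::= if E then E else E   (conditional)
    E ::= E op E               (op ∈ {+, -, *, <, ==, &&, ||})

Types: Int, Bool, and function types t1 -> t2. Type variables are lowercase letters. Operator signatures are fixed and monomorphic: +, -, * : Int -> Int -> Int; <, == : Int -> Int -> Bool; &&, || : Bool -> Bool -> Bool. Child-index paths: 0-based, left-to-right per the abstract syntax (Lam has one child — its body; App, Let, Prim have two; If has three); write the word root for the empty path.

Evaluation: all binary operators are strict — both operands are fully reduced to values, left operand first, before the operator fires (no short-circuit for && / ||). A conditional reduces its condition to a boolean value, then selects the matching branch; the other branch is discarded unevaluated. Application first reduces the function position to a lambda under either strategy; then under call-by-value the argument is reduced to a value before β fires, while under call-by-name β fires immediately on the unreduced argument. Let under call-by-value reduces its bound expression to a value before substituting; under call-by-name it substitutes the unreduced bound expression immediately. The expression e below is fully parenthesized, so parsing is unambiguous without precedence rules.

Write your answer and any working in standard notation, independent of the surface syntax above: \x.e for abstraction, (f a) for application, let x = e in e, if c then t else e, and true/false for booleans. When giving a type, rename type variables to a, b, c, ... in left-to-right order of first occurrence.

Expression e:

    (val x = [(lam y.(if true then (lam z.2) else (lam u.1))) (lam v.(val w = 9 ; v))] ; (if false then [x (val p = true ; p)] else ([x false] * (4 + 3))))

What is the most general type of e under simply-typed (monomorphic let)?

Trace:
  unify Bool ~ Bool
\z._ : b -> Int
\u._ : c -> Int
  unify b -> Int ~ c -> Int
  unify b ~ c
  unify Int ~ Int
\y._ : a -> c -> Int
let w : Int
v : d
\v._ : d -> d
  unify a -> c -> Int ~ (d -> d) -> e
  unify a ~ d -> d
  unify c -> Int ~ e
_ _ : c -> Int
let x : c -> Int
  unify Bool ~ Bool
x : c -> Int
let p : Bool
p : Bool
  unify c -> Int ~ Bool -> f
  unify c ~ Bool
  unify Int ~ f
_ _ : Int
x : Bool -> Int
  unify Bool -> Int ~ Bool -> g
  unify Bool ~ Bool
  unify Int ~ g
_ _ : Int
  unify Int ~ Int
  unify Int ~ Int
  unify Int ~ Int
  unify Int ~ Int
  unify Int ~ Int

Answer: Int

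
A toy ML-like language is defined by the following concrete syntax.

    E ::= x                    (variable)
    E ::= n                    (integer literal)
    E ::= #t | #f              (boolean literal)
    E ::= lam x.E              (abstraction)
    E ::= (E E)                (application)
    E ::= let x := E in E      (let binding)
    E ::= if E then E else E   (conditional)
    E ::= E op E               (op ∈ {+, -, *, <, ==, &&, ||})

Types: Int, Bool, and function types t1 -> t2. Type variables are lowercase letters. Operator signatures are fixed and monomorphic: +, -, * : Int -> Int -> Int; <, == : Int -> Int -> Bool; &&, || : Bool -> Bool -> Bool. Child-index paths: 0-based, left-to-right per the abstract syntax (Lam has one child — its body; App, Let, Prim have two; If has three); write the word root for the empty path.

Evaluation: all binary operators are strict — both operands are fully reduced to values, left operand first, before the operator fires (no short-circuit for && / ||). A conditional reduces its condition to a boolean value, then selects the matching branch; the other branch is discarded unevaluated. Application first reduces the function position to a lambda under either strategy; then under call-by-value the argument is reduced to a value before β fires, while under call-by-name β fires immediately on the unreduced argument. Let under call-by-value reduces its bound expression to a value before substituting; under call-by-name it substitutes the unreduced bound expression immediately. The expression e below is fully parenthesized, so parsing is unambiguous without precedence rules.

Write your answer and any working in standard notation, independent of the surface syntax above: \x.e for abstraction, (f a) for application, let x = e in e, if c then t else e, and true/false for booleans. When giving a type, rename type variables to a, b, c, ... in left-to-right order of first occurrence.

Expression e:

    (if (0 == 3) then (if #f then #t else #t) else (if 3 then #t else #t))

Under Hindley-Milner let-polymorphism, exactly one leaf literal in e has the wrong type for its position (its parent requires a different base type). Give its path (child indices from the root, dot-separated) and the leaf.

Trace:
  unify Int ~ Int
  unify Int ~ Int
  unify Bool ~ Bool
  unify Bool ~ Bool
  unify Bool ~ Bool
  unify Int ~ Bool
  FAIL: mismatch Int ~ Bool

Answer: 2.0 : 3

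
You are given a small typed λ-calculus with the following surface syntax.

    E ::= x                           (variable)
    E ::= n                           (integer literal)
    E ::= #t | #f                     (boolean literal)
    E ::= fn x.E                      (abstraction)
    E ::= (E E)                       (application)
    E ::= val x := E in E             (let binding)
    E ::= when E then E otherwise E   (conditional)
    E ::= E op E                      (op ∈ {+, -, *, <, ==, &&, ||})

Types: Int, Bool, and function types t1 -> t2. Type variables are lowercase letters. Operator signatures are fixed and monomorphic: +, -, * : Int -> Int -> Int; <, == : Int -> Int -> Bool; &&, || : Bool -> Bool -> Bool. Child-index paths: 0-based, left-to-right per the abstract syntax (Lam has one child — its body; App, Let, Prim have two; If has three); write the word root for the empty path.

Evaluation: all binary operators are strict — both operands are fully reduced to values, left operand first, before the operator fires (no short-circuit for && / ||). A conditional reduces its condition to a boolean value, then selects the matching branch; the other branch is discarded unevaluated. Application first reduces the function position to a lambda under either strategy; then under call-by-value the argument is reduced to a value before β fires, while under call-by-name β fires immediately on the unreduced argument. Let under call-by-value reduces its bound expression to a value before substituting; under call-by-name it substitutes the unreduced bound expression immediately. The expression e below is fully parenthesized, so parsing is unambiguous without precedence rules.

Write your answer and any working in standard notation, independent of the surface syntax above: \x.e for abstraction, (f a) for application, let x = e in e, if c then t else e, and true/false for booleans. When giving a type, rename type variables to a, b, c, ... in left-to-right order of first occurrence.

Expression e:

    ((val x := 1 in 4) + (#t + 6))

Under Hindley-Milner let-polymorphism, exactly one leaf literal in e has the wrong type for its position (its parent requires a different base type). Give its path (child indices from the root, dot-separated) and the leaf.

Working:
let x : Int
  unify Int ~ Int
  unify Bool ~ Int
  FAIL: mismatch Bool ~ Int

Answer: 1.0 : true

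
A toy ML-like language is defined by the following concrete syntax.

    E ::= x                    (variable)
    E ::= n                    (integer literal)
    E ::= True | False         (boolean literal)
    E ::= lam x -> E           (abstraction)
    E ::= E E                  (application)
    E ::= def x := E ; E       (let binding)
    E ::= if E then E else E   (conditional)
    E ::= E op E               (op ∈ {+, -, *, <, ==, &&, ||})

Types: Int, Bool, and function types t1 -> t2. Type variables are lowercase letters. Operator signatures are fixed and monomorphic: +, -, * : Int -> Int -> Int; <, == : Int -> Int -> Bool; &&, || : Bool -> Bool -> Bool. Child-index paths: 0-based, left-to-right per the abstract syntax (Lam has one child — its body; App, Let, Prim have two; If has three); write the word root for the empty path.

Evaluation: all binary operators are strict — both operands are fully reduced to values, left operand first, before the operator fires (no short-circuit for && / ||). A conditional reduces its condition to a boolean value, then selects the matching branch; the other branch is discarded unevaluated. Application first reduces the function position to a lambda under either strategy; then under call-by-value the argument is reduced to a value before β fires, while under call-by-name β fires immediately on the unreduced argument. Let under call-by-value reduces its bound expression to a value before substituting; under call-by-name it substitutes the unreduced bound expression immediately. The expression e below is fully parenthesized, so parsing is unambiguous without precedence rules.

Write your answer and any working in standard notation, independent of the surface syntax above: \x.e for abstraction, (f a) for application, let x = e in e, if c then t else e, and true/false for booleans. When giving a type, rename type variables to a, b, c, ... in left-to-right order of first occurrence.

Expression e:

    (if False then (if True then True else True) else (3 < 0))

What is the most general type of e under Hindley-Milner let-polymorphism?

Answer: Bool

Trace:
  unify Bool ~ Bool
  unify Bool ~ Bool
  unify Bool ~ Bool
  unify Int ~ Int
  unify Int ~ Int
  unify Bool ~ Bool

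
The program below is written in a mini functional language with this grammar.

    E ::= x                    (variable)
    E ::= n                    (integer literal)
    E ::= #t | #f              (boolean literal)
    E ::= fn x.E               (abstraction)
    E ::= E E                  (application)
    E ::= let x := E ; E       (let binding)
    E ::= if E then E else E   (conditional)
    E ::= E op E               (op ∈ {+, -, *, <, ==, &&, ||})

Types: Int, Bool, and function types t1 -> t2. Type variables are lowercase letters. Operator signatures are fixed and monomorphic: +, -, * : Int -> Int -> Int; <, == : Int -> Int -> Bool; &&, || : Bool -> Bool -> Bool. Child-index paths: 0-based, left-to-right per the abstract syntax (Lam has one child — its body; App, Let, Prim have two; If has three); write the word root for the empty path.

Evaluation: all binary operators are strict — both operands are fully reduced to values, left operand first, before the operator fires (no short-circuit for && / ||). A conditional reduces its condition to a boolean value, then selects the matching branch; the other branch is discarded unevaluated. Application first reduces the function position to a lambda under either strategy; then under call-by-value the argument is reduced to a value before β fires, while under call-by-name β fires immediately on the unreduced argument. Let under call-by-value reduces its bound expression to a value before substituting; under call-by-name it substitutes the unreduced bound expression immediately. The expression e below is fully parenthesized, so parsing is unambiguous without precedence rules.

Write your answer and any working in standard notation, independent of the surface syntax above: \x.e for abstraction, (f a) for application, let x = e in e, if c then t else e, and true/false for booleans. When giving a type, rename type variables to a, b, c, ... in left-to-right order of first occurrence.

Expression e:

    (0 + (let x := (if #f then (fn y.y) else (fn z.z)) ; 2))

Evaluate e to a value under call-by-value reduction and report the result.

Answer: 2

Working:
step 0: (0 + (let x = (if false then (\y.y) else (\z.z)) in 2))
step 1: [if@1.0] (0 + (let x = (\z.z) in 2))
step 2: [let@1] (0 + 2)
step 3: [delta@root] 2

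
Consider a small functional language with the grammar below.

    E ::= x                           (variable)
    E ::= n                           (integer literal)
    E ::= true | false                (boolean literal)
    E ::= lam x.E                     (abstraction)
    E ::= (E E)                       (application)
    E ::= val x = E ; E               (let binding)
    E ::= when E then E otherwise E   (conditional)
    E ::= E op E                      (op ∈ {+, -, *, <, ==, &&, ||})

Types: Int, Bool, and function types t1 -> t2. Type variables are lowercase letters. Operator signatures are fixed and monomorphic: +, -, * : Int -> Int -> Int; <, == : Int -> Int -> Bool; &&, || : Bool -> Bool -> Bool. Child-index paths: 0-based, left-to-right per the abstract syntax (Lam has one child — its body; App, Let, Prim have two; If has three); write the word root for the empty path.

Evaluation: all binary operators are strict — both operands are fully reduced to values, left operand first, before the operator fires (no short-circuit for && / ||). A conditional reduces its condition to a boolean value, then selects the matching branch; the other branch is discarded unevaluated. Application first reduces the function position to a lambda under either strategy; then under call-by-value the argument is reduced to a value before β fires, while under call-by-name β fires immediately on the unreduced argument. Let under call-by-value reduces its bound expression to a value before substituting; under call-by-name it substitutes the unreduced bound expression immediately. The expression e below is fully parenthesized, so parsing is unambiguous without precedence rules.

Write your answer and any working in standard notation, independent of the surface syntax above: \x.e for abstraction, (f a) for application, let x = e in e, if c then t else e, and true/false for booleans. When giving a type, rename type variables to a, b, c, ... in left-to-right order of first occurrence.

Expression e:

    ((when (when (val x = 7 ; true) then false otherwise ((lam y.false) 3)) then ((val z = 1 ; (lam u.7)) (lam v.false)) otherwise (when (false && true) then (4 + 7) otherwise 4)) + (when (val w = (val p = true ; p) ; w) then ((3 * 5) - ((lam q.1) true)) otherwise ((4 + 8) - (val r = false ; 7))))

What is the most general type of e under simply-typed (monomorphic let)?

Answer: Int

Derivation:
let x : Int
  unify Bool ~ Bool
\y._ : a -> Bool
  unify a -> Bool ~ Int -> b
  unify a ~ Int
  unify Bool ~ b
_ _ : Bool
  unify Bool ~ Bool
  unify Bool ~ Bool
let z : Int
\u._ : c -> Int
\v._ : d -> Bool
  unify c -> Int ~ (d -> Bool) -> e
  unify c ~ d -> Bool
  unify Int ~ e
_ _ : Int
  unify Bool ~ Bool
  unify Bool ~ Bool
  unify Bool ~ Bool
  unify Int ~ Int
  unify Int ~ Int
  unify Int ~ Int
  unify Int ~ Int
  unify Int ~ Int
let p : Bool
p : Bool
let w : Bool
w : Bool
  unify Bool ~ Bool
  unify Int ~ Int
  unify Int ~ Int
  unify Int ~ Int
\q._ : f -> Int
  unify f -> Int ~ Bool -> g
  unify f ~ Bool
  unify Int ~ g
_ _ : Int
  unify Int ~ Int
  unify Int ~ Int
  unify Int ~ Int
  unify Int ~ Int
let r : Bool
  unify Int ~ Int
  unify Int ~ Int
  unify Int ~ Int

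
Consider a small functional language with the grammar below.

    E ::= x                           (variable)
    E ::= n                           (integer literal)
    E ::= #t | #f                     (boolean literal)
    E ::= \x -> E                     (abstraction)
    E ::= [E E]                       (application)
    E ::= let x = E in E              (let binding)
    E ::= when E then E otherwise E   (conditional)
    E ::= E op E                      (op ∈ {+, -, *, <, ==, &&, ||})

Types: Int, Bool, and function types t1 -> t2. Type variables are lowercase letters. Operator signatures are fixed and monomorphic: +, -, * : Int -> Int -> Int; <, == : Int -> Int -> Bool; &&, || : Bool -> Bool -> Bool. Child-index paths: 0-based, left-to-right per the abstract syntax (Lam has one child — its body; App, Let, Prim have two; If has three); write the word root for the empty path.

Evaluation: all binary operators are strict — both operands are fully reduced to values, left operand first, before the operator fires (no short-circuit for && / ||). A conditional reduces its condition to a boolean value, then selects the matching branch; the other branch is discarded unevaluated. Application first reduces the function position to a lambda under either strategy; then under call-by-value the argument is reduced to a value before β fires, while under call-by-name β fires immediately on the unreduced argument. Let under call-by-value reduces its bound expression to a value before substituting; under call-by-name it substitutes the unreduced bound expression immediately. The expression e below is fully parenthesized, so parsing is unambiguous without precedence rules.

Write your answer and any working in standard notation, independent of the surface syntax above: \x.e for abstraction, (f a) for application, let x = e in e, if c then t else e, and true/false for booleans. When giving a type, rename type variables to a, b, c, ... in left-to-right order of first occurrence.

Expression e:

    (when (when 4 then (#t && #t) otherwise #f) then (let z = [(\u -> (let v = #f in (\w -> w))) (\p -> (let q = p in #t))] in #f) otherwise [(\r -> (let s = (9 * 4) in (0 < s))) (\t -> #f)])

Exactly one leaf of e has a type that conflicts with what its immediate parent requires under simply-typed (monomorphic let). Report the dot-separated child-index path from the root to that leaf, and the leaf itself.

Working:
  unify Int ~ Bool
  FAIL: mismatch Int ~ Bool

Answer: 0.0 : 4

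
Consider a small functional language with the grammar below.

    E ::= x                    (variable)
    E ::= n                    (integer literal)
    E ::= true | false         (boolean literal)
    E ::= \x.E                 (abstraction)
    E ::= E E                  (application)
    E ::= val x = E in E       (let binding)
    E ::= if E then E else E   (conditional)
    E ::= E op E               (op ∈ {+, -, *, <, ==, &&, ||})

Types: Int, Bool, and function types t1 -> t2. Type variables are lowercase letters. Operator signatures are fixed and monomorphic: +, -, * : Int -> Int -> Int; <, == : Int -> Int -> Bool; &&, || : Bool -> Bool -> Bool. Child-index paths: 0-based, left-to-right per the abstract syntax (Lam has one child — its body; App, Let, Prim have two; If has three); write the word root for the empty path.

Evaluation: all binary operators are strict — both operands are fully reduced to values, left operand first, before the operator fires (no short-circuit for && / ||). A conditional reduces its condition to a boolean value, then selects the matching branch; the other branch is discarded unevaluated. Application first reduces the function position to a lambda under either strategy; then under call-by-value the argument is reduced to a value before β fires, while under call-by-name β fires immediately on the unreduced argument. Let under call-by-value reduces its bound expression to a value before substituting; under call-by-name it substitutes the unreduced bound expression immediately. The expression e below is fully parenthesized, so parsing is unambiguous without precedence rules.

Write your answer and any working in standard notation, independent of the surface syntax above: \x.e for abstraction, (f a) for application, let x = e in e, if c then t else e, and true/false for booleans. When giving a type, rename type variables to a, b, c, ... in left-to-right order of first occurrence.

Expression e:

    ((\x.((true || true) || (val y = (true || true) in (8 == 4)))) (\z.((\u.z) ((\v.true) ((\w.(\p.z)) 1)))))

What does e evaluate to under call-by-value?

Answer: true

Derivation:
step 0: ((\x.((true || true) || (let y = (true || true) in (8 == 4)))) (\z.((\u.z) ((\v.true) ((\w.(\p.z)) 1)))))
step 1: [beta@root] ((true || true) || (let y = (true || true) in (8 == 4)))
step 2: [delta@0] (true || (let y = (true || true) in (8 == 4)))
step 3: [delta@1.0] (true || (let y = true in (8 == 4)))
step 4: [let@1] (true || (8 == 4))
step 5: [delta@1] (true || false)
step 6: [delta@root] true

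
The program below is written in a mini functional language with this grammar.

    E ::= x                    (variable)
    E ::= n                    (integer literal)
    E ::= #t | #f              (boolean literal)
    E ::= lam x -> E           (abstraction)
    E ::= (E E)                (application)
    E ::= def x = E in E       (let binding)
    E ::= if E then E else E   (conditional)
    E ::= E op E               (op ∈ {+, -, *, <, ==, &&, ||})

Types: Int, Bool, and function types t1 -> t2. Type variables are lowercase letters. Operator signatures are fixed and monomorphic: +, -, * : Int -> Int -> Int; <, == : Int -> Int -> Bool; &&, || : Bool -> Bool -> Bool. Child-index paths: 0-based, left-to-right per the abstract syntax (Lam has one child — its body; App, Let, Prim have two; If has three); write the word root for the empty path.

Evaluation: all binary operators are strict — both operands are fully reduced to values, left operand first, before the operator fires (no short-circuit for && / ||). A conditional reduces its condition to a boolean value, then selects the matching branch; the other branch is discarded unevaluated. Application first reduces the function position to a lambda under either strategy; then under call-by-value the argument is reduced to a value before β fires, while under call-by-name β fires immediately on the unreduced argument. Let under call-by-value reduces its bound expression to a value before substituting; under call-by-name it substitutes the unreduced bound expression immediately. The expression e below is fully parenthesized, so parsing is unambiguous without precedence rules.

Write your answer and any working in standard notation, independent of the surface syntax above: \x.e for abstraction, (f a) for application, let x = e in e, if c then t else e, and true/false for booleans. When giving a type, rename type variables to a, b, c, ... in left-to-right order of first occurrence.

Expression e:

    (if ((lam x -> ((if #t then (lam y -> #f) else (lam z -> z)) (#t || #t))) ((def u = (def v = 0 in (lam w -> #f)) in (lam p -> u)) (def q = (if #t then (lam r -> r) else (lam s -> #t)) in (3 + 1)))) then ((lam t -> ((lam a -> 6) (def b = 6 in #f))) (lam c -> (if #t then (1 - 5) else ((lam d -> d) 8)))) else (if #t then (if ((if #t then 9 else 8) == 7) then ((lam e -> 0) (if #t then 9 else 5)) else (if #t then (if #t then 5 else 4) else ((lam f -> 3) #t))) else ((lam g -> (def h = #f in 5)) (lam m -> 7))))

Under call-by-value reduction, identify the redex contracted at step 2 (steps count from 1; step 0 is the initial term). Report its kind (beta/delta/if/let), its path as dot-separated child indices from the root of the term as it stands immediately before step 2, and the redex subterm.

Answer: let at 0.1.0 : (let u = (\w.false) in (\p.u))

Derivation:
step 0: (if ((\x.((if true then (\y.false) else (\z.z)) (true || true))) ((let u = (let v = 0 in (\w.false)) in (\p.u)) (let q = (if true then (\r.r) else (\s.true)) in (3 + 1)))) then ((\t.((\a.6) (let b = 6 in false))) (\c.(if true then (1 - 5) else ((\d.d) 8)))) else (if true then (if ((if true then 9 else 8) == 7) then ((\e.0) (if true then 9 else 5)) else (if true then (if true then 5 else 4) else ((\f.3) true))) else ((\g.(let h = false in 5)) (\m.7))))
step 1: [let@0.1.0.0] (if ((\x.((if true then (\y.false) else (\z.z)) (true || true))) ((let u = (\w.false) in (\p.u)) (let q = (if true then (\r.r) else (\s.true)) in (3 + 1)))) then ((\t.((\a.6) (let b = 6 in false))) (\c.(if true then (1 - 5) else ((\d.d) 8)))) else (if true then (if ((if true then 9 else 8) == 7) then ((\e.0) (if true then 9 else 5)) else (if true then (if true then 5 else 4) else ((\f.3) true))) else ((\g.(let h = false in 5)) (\m.7))))
step 2: [let@0.1.0] (if ((\x.((if true then (\y.false) else (\z.z)) (true || true))) ((\p.(\w.false)) (let q = (if true then (\r.r) else (\s.true)) in (3 + 1)))) then ((\t.((\a.6) (let b = 6 in false))) (\c.(if true then (1 - 5) else ((\d.d) 8)))) else (if true then (if ((if true then 9 else 8) == 7) then ((\e.0) (if true then 9 else 5)) else (if true then (if true then 5 else 4) else ((\f.3) true))) else ((\g.(let h = false in 5)) (\m.7))))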